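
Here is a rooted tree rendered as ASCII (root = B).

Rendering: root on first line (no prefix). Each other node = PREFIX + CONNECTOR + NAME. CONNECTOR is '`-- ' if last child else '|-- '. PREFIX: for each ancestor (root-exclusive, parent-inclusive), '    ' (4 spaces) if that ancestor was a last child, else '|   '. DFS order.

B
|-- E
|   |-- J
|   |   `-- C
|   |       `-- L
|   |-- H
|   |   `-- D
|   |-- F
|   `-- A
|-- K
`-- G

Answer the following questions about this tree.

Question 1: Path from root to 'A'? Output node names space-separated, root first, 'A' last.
Walk down from root: B -> E -> A

Answer: B E A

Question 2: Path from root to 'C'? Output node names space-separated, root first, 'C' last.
Answer: B E J C

Derivation:
Walk down from root: B -> E -> J -> C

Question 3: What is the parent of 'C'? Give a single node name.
Answer: J

Derivation:
Scan adjacency: C appears as child of J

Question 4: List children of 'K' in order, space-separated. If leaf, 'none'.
Node K's children (from adjacency): (leaf)

Answer: none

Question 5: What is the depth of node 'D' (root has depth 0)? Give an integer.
Answer: 3

Derivation:
Path from root to D: B -> E -> H -> D
Depth = number of edges = 3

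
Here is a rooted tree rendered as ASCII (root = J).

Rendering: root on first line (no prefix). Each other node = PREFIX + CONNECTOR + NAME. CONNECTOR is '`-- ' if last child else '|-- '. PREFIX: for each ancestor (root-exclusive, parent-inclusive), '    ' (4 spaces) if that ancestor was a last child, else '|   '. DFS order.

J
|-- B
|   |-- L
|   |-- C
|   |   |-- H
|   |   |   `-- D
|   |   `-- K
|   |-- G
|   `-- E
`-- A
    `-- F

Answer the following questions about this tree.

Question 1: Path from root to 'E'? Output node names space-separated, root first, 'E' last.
Answer: J B E

Derivation:
Walk down from root: J -> B -> E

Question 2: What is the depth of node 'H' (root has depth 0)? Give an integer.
Path from root to H: J -> B -> C -> H
Depth = number of edges = 3

Answer: 3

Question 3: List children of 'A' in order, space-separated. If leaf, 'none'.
Node A's children (from adjacency): F

Answer: F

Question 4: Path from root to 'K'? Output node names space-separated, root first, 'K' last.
Answer: J B C K

Derivation:
Walk down from root: J -> B -> C -> K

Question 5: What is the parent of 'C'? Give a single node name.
Scan adjacency: C appears as child of B

Answer: B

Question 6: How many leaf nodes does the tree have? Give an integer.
Leaves (nodes with no children): D, E, F, G, K, L

Answer: 6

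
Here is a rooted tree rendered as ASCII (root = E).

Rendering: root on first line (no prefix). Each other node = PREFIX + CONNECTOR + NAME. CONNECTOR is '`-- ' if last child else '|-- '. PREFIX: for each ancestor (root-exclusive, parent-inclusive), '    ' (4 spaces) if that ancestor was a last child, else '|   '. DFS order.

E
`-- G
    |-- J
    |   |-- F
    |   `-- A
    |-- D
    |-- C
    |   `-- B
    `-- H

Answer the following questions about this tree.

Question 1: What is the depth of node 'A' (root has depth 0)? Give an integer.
Path from root to A: E -> G -> J -> A
Depth = number of edges = 3

Answer: 3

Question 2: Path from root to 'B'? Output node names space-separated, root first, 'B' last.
Answer: E G C B

Derivation:
Walk down from root: E -> G -> C -> B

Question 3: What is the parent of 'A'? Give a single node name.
Answer: J

Derivation:
Scan adjacency: A appears as child of J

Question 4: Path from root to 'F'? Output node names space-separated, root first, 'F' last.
Answer: E G J F

Derivation:
Walk down from root: E -> G -> J -> F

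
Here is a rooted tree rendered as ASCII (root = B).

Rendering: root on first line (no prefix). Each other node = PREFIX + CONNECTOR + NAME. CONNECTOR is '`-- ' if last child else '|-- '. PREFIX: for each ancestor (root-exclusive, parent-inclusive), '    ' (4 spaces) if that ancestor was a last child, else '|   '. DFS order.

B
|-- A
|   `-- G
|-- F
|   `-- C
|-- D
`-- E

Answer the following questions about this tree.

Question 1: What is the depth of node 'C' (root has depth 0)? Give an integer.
Path from root to C: B -> F -> C
Depth = number of edges = 2

Answer: 2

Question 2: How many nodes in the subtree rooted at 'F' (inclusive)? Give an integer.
Answer: 2

Derivation:
Subtree rooted at F contains: C, F
Count = 2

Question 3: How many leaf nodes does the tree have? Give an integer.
Answer: 4

Derivation:
Leaves (nodes with no children): C, D, E, G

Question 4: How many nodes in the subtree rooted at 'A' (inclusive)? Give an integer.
Answer: 2

Derivation:
Subtree rooted at A contains: A, G
Count = 2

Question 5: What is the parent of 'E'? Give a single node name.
Answer: B

Derivation:
Scan adjacency: E appears as child of B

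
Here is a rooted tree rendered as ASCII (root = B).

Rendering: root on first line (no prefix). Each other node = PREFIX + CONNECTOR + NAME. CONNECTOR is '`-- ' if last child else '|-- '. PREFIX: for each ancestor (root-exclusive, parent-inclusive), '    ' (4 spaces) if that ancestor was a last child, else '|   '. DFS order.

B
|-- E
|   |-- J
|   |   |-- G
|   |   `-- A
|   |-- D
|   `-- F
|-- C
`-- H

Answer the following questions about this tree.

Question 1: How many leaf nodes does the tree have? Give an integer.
Leaves (nodes with no children): A, C, D, F, G, H

Answer: 6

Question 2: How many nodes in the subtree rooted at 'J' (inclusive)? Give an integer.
Answer: 3

Derivation:
Subtree rooted at J contains: A, G, J
Count = 3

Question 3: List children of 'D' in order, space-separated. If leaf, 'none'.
Node D's children (from adjacency): (leaf)

Answer: none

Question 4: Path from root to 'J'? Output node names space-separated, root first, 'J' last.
Answer: B E J

Derivation:
Walk down from root: B -> E -> J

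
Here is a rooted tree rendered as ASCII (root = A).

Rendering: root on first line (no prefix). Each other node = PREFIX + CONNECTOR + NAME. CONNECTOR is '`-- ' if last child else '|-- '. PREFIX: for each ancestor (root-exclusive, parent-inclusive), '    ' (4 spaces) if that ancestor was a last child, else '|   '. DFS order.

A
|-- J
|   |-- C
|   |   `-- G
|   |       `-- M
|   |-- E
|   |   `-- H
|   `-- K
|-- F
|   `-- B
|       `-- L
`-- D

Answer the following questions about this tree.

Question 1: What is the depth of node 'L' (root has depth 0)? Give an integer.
Answer: 3

Derivation:
Path from root to L: A -> F -> B -> L
Depth = number of edges = 3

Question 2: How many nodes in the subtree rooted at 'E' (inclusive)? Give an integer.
Subtree rooted at E contains: E, H
Count = 2

Answer: 2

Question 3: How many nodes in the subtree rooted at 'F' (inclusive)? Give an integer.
Subtree rooted at F contains: B, F, L
Count = 3

Answer: 3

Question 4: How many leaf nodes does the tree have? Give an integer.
Answer: 5

Derivation:
Leaves (nodes with no children): D, H, K, L, M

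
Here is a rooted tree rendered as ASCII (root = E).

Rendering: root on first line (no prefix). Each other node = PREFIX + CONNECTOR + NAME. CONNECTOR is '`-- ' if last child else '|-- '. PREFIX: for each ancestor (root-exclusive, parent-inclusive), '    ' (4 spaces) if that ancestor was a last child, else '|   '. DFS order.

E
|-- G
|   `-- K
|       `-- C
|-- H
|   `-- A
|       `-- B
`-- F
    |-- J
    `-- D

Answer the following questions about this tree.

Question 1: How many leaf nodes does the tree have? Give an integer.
Leaves (nodes with no children): B, C, D, J

Answer: 4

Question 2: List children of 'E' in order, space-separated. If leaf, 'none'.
Answer: G H F

Derivation:
Node E's children (from adjacency): G, H, F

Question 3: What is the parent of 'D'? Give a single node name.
Scan adjacency: D appears as child of F

Answer: F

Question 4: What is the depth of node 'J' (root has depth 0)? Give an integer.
Answer: 2

Derivation:
Path from root to J: E -> F -> J
Depth = number of edges = 2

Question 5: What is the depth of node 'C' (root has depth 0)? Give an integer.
Answer: 3

Derivation:
Path from root to C: E -> G -> K -> C
Depth = number of edges = 3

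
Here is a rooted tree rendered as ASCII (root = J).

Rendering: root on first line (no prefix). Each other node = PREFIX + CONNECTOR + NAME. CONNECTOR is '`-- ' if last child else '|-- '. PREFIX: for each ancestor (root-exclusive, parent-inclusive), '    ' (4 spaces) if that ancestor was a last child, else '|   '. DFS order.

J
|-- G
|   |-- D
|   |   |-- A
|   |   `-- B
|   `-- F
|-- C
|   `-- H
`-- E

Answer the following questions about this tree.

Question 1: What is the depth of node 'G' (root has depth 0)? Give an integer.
Path from root to G: J -> G
Depth = number of edges = 1

Answer: 1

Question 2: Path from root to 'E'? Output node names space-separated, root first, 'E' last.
Answer: J E

Derivation:
Walk down from root: J -> E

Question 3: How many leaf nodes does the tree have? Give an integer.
Leaves (nodes with no children): A, B, E, F, H

Answer: 5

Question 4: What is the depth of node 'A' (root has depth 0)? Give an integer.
Path from root to A: J -> G -> D -> A
Depth = number of edges = 3

Answer: 3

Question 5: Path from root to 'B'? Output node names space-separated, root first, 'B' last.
Answer: J G D B

Derivation:
Walk down from root: J -> G -> D -> B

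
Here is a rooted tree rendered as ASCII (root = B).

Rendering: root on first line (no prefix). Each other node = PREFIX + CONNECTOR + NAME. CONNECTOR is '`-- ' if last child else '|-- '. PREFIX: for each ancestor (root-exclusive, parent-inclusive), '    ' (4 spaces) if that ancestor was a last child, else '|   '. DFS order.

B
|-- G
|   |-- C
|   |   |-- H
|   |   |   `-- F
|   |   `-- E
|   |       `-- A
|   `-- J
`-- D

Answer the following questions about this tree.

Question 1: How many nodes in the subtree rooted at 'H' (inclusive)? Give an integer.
Answer: 2

Derivation:
Subtree rooted at H contains: F, H
Count = 2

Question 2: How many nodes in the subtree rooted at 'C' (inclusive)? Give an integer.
Subtree rooted at C contains: A, C, E, F, H
Count = 5

Answer: 5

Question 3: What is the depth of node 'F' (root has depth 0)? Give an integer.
Answer: 4

Derivation:
Path from root to F: B -> G -> C -> H -> F
Depth = number of edges = 4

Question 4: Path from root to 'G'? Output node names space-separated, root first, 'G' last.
Walk down from root: B -> G

Answer: B G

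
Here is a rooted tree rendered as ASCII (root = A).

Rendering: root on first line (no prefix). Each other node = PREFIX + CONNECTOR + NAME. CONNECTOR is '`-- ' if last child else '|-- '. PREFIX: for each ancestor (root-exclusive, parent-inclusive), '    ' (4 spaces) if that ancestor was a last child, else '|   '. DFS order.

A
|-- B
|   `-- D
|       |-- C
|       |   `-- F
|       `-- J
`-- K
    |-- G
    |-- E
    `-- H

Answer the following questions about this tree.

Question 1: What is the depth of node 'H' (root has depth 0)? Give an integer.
Path from root to H: A -> K -> H
Depth = number of edges = 2

Answer: 2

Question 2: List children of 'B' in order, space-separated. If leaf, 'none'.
Answer: D

Derivation:
Node B's children (from adjacency): D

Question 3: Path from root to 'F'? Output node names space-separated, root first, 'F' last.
Answer: A B D C F

Derivation:
Walk down from root: A -> B -> D -> C -> F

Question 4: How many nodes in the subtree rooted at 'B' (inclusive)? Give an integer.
Answer: 5

Derivation:
Subtree rooted at B contains: B, C, D, F, J
Count = 5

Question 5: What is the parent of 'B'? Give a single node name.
Scan adjacency: B appears as child of A

Answer: A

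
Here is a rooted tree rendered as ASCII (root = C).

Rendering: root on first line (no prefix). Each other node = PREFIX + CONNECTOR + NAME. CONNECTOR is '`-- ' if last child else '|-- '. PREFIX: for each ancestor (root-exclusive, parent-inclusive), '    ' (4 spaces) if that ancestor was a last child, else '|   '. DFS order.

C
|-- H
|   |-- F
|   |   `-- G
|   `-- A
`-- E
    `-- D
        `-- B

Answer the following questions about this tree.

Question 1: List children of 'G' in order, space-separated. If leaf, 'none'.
Answer: none

Derivation:
Node G's children (from adjacency): (leaf)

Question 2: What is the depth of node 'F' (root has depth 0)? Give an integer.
Answer: 2

Derivation:
Path from root to F: C -> H -> F
Depth = number of edges = 2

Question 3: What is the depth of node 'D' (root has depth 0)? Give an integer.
Path from root to D: C -> E -> D
Depth = number of edges = 2

Answer: 2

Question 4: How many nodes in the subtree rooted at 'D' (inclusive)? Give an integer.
Answer: 2

Derivation:
Subtree rooted at D contains: B, D
Count = 2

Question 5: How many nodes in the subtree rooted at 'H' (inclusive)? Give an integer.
Subtree rooted at H contains: A, F, G, H
Count = 4

Answer: 4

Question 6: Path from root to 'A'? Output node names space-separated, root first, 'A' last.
Answer: C H A

Derivation:
Walk down from root: C -> H -> A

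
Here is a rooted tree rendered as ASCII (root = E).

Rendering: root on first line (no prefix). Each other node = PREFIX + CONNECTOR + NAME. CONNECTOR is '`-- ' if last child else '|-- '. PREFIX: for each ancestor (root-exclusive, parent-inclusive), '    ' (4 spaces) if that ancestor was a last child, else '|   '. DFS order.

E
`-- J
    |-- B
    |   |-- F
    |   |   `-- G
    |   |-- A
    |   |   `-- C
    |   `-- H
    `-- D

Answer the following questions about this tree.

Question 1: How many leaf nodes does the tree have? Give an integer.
Leaves (nodes with no children): C, D, G, H

Answer: 4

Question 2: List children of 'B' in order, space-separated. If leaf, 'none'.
Answer: F A H

Derivation:
Node B's children (from adjacency): F, A, H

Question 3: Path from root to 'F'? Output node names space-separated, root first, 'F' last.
Answer: E J B F

Derivation:
Walk down from root: E -> J -> B -> F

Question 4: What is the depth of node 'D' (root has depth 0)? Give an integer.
Answer: 2

Derivation:
Path from root to D: E -> J -> D
Depth = number of edges = 2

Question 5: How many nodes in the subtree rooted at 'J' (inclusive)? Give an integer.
Subtree rooted at J contains: A, B, C, D, F, G, H, J
Count = 8

Answer: 8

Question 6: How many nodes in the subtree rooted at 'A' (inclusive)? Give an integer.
Answer: 2

Derivation:
Subtree rooted at A contains: A, C
Count = 2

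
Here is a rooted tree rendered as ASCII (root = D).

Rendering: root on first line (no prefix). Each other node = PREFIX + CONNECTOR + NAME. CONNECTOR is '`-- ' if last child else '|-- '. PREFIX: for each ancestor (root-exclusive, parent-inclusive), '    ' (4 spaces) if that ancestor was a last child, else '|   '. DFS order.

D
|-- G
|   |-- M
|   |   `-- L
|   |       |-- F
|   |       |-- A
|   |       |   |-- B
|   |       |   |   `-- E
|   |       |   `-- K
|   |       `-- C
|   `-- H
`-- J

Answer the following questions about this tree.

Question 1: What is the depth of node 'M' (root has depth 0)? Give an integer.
Answer: 2

Derivation:
Path from root to M: D -> G -> M
Depth = number of edges = 2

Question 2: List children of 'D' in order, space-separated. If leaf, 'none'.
Answer: G J

Derivation:
Node D's children (from adjacency): G, J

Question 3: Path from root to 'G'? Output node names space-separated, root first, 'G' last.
Walk down from root: D -> G

Answer: D G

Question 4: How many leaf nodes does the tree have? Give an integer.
Answer: 6

Derivation:
Leaves (nodes with no children): C, E, F, H, J, K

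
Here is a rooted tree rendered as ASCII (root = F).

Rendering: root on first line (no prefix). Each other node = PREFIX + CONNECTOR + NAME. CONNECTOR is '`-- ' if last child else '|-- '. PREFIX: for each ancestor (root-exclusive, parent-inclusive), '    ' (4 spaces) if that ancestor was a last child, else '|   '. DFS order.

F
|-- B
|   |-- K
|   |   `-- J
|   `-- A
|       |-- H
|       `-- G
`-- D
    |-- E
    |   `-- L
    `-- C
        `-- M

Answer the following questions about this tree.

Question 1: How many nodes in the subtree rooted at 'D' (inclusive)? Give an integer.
Answer: 5

Derivation:
Subtree rooted at D contains: C, D, E, L, M
Count = 5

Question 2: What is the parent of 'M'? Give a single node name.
Scan adjacency: M appears as child of C

Answer: C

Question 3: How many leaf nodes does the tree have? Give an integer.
Leaves (nodes with no children): G, H, J, L, M

Answer: 5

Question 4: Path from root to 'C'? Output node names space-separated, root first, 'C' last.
Answer: F D C

Derivation:
Walk down from root: F -> D -> C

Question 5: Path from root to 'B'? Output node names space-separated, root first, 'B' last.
Answer: F B

Derivation:
Walk down from root: F -> B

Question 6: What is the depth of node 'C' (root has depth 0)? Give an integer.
Path from root to C: F -> D -> C
Depth = number of edges = 2

Answer: 2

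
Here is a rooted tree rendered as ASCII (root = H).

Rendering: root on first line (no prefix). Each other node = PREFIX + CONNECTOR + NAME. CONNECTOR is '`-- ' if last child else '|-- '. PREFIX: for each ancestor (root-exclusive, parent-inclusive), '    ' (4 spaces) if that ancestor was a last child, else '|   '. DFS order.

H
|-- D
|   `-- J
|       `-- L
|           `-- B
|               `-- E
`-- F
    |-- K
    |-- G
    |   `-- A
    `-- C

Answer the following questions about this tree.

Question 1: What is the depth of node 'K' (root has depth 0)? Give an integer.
Path from root to K: H -> F -> K
Depth = number of edges = 2

Answer: 2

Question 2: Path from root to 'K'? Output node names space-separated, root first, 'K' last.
Answer: H F K

Derivation:
Walk down from root: H -> F -> K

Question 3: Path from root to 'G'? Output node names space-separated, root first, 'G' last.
Walk down from root: H -> F -> G

Answer: H F G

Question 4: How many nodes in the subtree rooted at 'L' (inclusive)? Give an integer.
Subtree rooted at L contains: B, E, L
Count = 3

Answer: 3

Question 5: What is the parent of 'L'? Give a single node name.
Answer: J

Derivation:
Scan adjacency: L appears as child of J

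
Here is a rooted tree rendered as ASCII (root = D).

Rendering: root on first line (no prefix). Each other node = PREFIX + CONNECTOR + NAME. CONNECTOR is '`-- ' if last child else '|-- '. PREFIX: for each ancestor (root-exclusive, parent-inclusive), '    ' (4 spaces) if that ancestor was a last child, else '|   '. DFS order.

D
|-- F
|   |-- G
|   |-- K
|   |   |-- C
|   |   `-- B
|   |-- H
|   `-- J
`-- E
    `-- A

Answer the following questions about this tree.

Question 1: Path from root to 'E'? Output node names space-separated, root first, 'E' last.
Answer: D E

Derivation:
Walk down from root: D -> E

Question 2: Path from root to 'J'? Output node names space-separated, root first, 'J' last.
Walk down from root: D -> F -> J

Answer: D F J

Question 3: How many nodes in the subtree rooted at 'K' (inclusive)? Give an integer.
Subtree rooted at K contains: B, C, K
Count = 3

Answer: 3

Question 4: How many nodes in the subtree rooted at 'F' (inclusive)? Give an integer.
Answer: 7

Derivation:
Subtree rooted at F contains: B, C, F, G, H, J, K
Count = 7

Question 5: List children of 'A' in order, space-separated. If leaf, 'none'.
Node A's children (from adjacency): (leaf)

Answer: none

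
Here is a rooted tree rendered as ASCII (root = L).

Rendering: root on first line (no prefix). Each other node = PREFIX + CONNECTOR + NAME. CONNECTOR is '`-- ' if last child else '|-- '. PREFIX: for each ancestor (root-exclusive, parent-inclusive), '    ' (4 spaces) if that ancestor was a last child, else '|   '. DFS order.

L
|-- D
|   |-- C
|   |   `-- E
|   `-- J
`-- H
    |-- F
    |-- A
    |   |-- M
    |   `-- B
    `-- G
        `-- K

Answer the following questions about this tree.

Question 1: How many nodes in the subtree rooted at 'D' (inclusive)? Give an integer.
Subtree rooted at D contains: C, D, E, J
Count = 4

Answer: 4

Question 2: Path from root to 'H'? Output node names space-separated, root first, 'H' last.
Answer: L H

Derivation:
Walk down from root: L -> H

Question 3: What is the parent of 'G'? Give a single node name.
Answer: H

Derivation:
Scan adjacency: G appears as child of H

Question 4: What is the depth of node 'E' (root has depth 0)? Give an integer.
Path from root to E: L -> D -> C -> E
Depth = number of edges = 3

Answer: 3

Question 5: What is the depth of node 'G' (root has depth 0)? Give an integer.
Path from root to G: L -> H -> G
Depth = number of edges = 2

Answer: 2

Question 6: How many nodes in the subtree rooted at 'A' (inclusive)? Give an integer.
Subtree rooted at A contains: A, B, M
Count = 3

Answer: 3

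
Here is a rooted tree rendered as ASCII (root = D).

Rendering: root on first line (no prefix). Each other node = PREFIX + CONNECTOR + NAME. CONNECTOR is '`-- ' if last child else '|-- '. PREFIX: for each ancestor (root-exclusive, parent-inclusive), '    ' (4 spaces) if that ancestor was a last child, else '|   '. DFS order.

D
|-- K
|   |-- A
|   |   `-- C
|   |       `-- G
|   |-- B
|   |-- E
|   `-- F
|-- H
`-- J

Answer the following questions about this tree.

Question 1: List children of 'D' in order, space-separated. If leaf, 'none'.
Answer: K H J

Derivation:
Node D's children (from adjacency): K, H, J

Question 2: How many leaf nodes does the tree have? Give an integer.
Answer: 6

Derivation:
Leaves (nodes with no children): B, E, F, G, H, J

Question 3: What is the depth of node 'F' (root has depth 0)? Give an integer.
Answer: 2

Derivation:
Path from root to F: D -> K -> F
Depth = number of edges = 2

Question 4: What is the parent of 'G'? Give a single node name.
Answer: C

Derivation:
Scan adjacency: G appears as child of C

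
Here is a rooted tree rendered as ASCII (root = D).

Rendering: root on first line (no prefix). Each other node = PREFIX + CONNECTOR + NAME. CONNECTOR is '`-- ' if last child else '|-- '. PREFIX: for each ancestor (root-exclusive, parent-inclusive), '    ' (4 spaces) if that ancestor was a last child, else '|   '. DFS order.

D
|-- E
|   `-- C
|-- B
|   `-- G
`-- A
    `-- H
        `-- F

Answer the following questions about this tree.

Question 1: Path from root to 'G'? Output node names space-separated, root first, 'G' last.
Answer: D B G

Derivation:
Walk down from root: D -> B -> G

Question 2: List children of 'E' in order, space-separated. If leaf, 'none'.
Answer: C

Derivation:
Node E's children (from adjacency): C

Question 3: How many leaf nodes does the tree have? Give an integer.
Answer: 3

Derivation:
Leaves (nodes with no children): C, F, G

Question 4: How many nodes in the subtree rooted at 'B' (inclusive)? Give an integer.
Answer: 2

Derivation:
Subtree rooted at B contains: B, G
Count = 2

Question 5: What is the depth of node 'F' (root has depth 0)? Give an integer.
Path from root to F: D -> A -> H -> F
Depth = number of edges = 3

Answer: 3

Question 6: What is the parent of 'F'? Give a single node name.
Scan adjacency: F appears as child of H

Answer: H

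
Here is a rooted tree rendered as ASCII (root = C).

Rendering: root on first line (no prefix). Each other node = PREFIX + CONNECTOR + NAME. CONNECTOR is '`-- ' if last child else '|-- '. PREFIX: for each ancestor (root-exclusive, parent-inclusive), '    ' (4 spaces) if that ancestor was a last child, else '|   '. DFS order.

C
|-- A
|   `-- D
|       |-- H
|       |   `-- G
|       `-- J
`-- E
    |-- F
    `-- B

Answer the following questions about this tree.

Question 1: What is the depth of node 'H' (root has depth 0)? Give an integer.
Path from root to H: C -> A -> D -> H
Depth = number of edges = 3

Answer: 3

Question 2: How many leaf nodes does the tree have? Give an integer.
Answer: 4

Derivation:
Leaves (nodes with no children): B, F, G, J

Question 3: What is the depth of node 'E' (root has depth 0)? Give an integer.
Answer: 1

Derivation:
Path from root to E: C -> E
Depth = number of edges = 1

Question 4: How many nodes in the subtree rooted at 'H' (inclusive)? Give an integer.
Answer: 2

Derivation:
Subtree rooted at H contains: G, H
Count = 2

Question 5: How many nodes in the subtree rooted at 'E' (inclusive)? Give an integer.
Answer: 3

Derivation:
Subtree rooted at E contains: B, E, F
Count = 3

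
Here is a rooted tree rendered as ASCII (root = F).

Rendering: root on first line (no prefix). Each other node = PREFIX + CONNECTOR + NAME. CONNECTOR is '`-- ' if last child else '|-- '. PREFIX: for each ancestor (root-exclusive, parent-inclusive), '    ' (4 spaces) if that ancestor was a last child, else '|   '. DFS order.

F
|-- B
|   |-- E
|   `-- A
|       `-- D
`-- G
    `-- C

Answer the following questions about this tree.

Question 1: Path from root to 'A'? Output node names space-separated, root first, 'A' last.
Walk down from root: F -> B -> A

Answer: F B A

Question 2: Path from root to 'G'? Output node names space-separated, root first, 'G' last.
Walk down from root: F -> G

Answer: F G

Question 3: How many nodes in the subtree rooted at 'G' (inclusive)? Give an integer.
Answer: 2

Derivation:
Subtree rooted at G contains: C, G
Count = 2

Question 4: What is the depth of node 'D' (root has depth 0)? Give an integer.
Path from root to D: F -> B -> A -> D
Depth = number of edges = 3

Answer: 3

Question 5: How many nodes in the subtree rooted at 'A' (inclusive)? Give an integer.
Subtree rooted at A contains: A, D
Count = 2

Answer: 2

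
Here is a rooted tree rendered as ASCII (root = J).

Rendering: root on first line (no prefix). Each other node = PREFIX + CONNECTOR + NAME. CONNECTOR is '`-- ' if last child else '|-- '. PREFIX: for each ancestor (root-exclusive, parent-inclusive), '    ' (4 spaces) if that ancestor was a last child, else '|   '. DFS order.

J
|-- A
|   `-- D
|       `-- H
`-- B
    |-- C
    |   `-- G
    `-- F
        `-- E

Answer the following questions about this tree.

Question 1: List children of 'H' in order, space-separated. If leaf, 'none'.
Answer: none

Derivation:
Node H's children (from adjacency): (leaf)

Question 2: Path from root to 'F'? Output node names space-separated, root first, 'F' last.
Walk down from root: J -> B -> F

Answer: J B F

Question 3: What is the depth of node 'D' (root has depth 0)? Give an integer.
Path from root to D: J -> A -> D
Depth = number of edges = 2

Answer: 2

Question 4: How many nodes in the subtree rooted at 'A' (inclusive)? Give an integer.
Answer: 3

Derivation:
Subtree rooted at A contains: A, D, H
Count = 3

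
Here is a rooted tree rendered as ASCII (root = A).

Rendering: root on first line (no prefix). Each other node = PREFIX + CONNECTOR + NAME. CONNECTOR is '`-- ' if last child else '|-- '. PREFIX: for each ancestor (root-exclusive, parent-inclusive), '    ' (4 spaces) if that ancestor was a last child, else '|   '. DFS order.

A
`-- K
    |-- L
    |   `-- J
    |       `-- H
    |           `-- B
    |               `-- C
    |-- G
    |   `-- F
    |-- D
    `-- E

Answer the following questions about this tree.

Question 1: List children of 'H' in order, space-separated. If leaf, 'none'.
Node H's children (from adjacency): B

Answer: B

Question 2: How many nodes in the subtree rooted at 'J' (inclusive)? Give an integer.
Answer: 4

Derivation:
Subtree rooted at J contains: B, C, H, J
Count = 4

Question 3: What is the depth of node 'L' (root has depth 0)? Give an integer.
Path from root to L: A -> K -> L
Depth = number of edges = 2

Answer: 2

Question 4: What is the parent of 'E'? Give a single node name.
Answer: K

Derivation:
Scan adjacency: E appears as child of K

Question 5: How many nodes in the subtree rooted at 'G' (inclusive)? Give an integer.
Subtree rooted at G contains: F, G
Count = 2

Answer: 2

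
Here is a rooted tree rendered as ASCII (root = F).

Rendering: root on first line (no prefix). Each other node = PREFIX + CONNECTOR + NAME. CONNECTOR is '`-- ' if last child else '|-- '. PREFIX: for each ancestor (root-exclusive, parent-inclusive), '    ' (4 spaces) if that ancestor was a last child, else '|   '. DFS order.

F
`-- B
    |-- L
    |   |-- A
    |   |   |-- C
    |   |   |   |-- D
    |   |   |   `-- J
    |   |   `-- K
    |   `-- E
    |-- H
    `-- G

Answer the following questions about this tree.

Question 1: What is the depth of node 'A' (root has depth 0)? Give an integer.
Answer: 3

Derivation:
Path from root to A: F -> B -> L -> A
Depth = number of edges = 3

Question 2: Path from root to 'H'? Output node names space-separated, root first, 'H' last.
Answer: F B H

Derivation:
Walk down from root: F -> B -> H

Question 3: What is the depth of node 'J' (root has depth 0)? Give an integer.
Answer: 5

Derivation:
Path from root to J: F -> B -> L -> A -> C -> J
Depth = number of edges = 5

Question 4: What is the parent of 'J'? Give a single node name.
Answer: C

Derivation:
Scan adjacency: J appears as child of C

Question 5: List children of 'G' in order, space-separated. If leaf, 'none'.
Node G's children (from adjacency): (leaf)

Answer: none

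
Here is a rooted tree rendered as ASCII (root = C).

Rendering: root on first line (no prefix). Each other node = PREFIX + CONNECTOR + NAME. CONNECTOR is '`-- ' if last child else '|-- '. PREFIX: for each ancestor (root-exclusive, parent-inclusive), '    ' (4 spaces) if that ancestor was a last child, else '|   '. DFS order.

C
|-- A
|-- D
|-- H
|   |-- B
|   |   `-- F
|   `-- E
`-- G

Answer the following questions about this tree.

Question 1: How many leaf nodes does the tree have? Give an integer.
Leaves (nodes with no children): A, D, E, F, G

Answer: 5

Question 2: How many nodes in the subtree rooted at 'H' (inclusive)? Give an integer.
Subtree rooted at H contains: B, E, F, H
Count = 4

Answer: 4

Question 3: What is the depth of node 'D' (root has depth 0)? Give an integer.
Answer: 1

Derivation:
Path from root to D: C -> D
Depth = number of edges = 1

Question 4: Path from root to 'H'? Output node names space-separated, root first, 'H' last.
Answer: C H

Derivation:
Walk down from root: C -> H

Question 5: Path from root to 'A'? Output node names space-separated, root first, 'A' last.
Answer: C A

Derivation:
Walk down from root: C -> A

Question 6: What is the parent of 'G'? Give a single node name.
Answer: C

Derivation:
Scan adjacency: G appears as child of C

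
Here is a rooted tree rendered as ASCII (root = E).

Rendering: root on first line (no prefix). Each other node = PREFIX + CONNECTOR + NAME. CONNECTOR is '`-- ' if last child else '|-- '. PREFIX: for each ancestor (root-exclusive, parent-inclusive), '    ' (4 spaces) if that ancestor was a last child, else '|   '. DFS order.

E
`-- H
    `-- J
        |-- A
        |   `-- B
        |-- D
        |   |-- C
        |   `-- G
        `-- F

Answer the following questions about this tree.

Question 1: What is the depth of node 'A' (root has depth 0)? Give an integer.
Path from root to A: E -> H -> J -> A
Depth = number of edges = 3

Answer: 3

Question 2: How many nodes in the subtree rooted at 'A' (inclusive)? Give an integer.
Subtree rooted at A contains: A, B
Count = 2

Answer: 2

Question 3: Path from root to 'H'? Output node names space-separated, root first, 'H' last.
Walk down from root: E -> H

Answer: E H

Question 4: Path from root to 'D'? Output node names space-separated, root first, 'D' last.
Walk down from root: E -> H -> J -> D

Answer: E H J D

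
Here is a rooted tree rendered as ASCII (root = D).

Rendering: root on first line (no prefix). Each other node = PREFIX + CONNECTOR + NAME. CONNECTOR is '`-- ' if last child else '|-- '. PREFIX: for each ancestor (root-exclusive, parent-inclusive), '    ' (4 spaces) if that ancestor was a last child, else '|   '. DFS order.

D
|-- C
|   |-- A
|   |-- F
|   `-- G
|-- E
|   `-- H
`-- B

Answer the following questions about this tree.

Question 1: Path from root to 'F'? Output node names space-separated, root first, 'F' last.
Answer: D C F

Derivation:
Walk down from root: D -> C -> F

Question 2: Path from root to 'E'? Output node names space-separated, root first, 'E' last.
Walk down from root: D -> E

Answer: D E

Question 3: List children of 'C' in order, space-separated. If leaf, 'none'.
Node C's children (from adjacency): A, F, G

Answer: A F G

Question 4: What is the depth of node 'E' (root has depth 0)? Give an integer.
Answer: 1

Derivation:
Path from root to E: D -> E
Depth = number of edges = 1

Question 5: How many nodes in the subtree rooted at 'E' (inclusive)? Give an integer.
Subtree rooted at E contains: E, H
Count = 2

Answer: 2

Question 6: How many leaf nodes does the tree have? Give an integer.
Answer: 5

Derivation:
Leaves (nodes with no children): A, B, F, G, H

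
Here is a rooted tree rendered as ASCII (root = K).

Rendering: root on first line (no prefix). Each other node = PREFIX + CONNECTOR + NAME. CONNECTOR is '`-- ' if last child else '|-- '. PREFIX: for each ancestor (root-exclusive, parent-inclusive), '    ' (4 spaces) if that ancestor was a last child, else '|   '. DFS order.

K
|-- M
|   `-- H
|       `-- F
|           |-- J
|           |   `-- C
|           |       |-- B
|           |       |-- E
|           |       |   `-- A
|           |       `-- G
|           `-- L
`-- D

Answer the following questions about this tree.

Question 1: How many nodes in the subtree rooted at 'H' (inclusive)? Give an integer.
Answer: 9

Derivation:
Subtree rooted at H contains: A, B, C, E, F, G, H, J, L
Count = 9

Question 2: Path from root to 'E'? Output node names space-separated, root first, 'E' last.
Walk down from root: K -> M -> H -> F -> J -> C -> E

Answer: K M H F J C E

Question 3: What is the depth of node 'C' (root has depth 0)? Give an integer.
Path from root to C: K -> M -> H -> F -> J -> C
Depth = number of edges = 5

Answer: 5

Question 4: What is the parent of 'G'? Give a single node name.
Answer: C

Derivation:
Scan adjacency: G appears as child of C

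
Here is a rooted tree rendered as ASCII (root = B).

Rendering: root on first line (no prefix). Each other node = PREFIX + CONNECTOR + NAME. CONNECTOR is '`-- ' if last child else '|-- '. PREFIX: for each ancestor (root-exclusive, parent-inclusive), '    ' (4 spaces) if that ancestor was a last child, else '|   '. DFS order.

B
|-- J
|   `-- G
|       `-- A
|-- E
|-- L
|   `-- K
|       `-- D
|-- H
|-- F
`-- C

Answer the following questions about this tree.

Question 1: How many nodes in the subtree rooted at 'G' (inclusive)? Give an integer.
Answer: 2

Derivation:
Subtree rooted at G contains: A, G
Count = 2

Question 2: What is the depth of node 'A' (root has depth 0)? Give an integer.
Answer: 3

Derivation:
Path from root to A: B -> J -> G -> A
Depth = number of edges = 3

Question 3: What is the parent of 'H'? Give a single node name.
Scan adjacency: H appears as child of B

Answer: B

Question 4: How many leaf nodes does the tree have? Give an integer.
Leaves (nodes with no children): A, C, D, E, F, H

Answer: 6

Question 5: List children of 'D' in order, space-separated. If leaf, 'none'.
Answer: none

Derivation:
Node D's children (from adjacency): (leaf)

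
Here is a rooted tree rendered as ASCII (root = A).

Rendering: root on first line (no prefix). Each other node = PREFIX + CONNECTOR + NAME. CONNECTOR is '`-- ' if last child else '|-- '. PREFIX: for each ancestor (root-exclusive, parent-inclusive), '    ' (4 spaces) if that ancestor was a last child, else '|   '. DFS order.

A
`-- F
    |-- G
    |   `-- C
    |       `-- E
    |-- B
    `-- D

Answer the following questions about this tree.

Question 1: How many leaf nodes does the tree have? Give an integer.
Leaves (nodes with no children): B, D, E

Answer: 3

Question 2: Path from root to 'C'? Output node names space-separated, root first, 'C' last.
Walk down from root: A -> F -> G -> C

Answer: A F G C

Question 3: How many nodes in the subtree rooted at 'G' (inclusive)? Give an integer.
Subtree rooted at G contains: C, E, G
Count = 3

Answer: 3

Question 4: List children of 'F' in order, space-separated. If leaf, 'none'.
Answer: G B D

Derivation:
Node F's children (from adjacency): G, B, D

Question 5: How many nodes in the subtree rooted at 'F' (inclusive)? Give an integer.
Subtree rooted at F contains: B, C, D, E, F, G
Count = 6

Answer: 6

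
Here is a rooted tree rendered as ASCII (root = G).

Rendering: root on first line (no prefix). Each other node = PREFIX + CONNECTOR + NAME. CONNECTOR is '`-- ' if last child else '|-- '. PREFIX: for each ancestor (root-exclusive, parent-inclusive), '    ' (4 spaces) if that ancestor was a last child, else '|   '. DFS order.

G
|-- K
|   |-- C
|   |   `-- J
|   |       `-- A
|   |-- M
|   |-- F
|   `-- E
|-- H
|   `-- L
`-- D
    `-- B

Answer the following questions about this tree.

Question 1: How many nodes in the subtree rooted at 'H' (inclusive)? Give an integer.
Subtree rooted at H contains: H, L
Count = 2

Answer: 2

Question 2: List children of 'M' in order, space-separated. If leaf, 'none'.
Node M's children (from adjacency): (leaf)

Answer: none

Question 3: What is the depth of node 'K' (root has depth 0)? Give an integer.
Path from root to K: G -> K
Depth = number of edges = 1

Answer: 1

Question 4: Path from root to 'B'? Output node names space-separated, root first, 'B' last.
Answer: G D B

Derivation:
Walk down from root: G -> D -> B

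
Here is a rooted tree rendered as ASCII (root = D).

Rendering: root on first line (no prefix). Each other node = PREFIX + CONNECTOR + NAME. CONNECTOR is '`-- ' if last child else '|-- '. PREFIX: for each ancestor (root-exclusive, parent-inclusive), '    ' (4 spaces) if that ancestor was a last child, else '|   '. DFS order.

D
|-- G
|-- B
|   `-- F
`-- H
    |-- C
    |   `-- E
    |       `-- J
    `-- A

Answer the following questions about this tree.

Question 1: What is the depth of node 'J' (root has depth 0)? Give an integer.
Path from root to J: D -> H -> C -> E -> J
Depth = number of edges = 4

Answer: 4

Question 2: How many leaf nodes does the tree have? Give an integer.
Leaves (nodes with no children): A, F, G, J

Answer: 4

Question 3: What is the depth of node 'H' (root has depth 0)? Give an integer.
Path from root to H: D -> H
Depth = number of edges = 1

Answer: 1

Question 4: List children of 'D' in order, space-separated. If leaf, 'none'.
Node D's children (from adjacency): G, B, H

Answer: G B H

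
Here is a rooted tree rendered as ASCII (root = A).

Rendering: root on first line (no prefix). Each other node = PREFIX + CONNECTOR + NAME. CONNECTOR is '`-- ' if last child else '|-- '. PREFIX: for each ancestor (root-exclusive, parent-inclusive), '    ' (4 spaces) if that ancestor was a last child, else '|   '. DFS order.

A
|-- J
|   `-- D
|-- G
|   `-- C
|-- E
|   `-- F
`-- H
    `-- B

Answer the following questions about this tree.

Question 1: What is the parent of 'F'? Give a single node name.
Scan adjacency: F appears as child of E

Answer: E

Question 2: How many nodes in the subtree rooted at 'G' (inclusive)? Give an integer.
Answer: 2

Derivation:
Subtree rooted at G contains: C, G
Count = 2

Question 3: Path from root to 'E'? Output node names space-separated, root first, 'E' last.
Answer: A E

Derivation:
Walk down from root: A -> E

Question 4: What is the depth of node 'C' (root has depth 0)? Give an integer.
Path from root to C: A -> G -> C
Depth = number of edges = 2

Answer: 2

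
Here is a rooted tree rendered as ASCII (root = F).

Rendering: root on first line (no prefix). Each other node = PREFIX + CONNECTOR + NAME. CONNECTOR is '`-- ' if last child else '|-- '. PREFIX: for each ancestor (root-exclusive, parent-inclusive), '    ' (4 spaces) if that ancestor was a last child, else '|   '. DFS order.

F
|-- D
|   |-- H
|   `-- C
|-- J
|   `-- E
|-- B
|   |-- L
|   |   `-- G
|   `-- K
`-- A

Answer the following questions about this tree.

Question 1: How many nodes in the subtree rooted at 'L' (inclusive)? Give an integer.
Answer: 2

Derivation:
Subtree rooted at L contains: G, L
Count = 2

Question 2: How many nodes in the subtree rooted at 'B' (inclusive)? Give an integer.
Subtree rooted at B contains: B, G, K, L
Count = 4

Answer: 4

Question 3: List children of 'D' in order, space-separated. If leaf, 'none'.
Node D's children (from adjacency): H, C

Answer: H C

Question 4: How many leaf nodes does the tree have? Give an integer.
Leaves (nodes with no children): A, C, E, G, H, K

Answer: 6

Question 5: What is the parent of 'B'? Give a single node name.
Answer: F

Derivation:
Scan adjacency: B appears as child of F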